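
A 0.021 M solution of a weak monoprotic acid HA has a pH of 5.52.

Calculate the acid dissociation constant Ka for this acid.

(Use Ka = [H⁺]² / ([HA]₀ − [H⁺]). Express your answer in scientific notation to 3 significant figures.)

[H⁺] = 10^(−pH) = 10^(−5.52) = 3.020e-06 M. For HA ⇌ H⁺ + A⁻, Ka = [H⁺][A⁻]/[HA] = [H⁺]² / ([HA]₀ − [H⁺]) = (3.020e-06)² / (0.021 − 3.020e-06) = 4.34e-10.

K_a = 4.34e-10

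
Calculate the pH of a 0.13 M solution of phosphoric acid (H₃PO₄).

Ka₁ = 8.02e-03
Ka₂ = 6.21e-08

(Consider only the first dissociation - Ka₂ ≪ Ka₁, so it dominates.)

First dissociation dominates. From Ka₁ = [H⁺][HA⁻]/[H₂A], x² + Ka₁·x − Ka₁·C = 0 with C = 0.13 M and Ka₁ = 8.02e-03. Solving: [H⁺] = (−Ka₁ + √(Ka₁² + 4·Ka₁·C)) / 2 = 2.8527e-02 M. pH = -log(2.8527e-02) = 1.54.

pH = 1.54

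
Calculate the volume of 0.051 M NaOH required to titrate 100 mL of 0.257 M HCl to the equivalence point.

At equivalence: moles acid = moles base. moles HCl = 0.257 × 100/1000 = 0.0257 mol. V_base = moles / 0.051 × 1000 = 503.9 mL.

V_{base} = 503.9 mL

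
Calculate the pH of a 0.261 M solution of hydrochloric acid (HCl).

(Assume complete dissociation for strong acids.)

[H⁺] = 0.261 M for strong acid. pH = -log[H⁺] = -log(0.261)

pH = 0.58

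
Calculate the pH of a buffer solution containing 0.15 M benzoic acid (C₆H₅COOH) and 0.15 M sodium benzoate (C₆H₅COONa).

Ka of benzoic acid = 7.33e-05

pKa = -log(7.33e-05) = 4.13. pH = pKa + log([A⁻]/[HA]) = 4.13 + log(0.15/0.15)

pH = 4.13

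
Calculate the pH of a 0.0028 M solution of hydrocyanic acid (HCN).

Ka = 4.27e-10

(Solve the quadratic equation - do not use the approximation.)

x² + Ka×x - Ka×C = 0. Using quadratic formula: [H⁺] = 1.0932e-06

pH = 5.96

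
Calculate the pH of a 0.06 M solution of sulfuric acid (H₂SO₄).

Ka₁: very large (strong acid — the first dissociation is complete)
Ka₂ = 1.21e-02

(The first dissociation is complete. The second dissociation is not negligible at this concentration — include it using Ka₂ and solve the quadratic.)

First dissociation is complete: [H⁺]₀ = [HSO₄⁻]₀ = C = 0.06 M. Second dissociation HSO₄⁻ ⇌ H⁺ + SO₄²⁻: let x = [SO₄²⁻]. Ka₂ = (C + x)·x / (C − x) = 1.21e-02 → x² + (C + Ka₂)·x − Ka₂·C = 0 → x² + 0.07210·x − 7.260e-04 = 0. x = (−0.07210 + √(0.07210² + 4 × 7.260e-04)) / 2 = 8.9567e-03 M. [H⁺] = C + x = 0.06 + 8.9567e-03 = 6.8957e-02 M. pH = -log(6.8957e-02) = 1.16.

pH = 1.16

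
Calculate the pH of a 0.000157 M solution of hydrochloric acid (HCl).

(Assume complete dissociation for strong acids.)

[H⁺] = 0.000157 M for strong acid. pH = -log[H⁺] = -log(0.000157)

pH = 3.80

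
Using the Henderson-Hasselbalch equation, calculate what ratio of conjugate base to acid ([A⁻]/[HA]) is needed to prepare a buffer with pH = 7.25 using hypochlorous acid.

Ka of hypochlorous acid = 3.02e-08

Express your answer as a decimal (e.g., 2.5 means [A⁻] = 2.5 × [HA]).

pKa = -log(3.02e-08) = 7.5200. pH = pKa + log([A⁻]/[HA]), so log([A⁻]/[HA]) = pH − pKa = 7.25 − 7.5200 = -0.2700. [A⁻]/[HA] = 10^(-0.2700) = 0.537

[A⁻]/[HA] = 0.537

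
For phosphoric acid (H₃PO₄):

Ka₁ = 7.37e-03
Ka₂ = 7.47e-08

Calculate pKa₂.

pKa₂ = -log(Ka₂) = -log(7.47e-08) = 7.13.

pK_{a2} = 7.13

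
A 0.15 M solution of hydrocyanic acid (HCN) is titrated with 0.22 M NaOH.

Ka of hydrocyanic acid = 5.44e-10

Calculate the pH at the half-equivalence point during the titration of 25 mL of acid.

At half-equivalence [HA] = [A⁻], so Henderson-Hasselbalch gives pH = pKa = -log(5.44e-10) = 9.26.

pH = pKa = 9.26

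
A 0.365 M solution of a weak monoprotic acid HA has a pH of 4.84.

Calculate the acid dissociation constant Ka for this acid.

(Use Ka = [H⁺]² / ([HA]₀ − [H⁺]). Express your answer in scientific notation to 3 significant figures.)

[H⁺] = 10^(−pH) = 10^(−4.84) = 1.445e-05 M. For HA ⇌ H⁺ + A⁻, Ka = [H⁺][A⁻]/[HA] = [H⁺]² / ([HA]₀ − [H⁺]) = (1.445e-05)² / (0.365 − 1.445e-05) = 5.72e-10.

K_a = 5.72e-10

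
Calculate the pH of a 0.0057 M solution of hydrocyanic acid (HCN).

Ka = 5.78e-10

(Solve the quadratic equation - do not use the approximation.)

x² + Ka×x - Ka×C = 0. Using quadratic formula: [H⁺] = 1.8148e-06

pH = 5.74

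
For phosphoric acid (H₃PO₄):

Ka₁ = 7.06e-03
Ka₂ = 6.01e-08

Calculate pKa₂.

pKa₂ = -log(Ka₂) = -log(6.01e-08) = 7.22.

pK_{a2} = 7.22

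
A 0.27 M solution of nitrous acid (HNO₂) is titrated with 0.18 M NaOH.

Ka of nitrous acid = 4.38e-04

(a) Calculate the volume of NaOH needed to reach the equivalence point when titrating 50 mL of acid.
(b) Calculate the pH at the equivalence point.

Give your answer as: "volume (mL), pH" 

moles acid = 0.27 × 50/1000 = 0.0135 mol; V_base = moles/0.18 × 1000 = 75.0 mL. At equivalence only the conjugate base is present: [A⁻] = 0.0135/0.125 = 1.0800e-01 M. Kb = Kw/Ka = 2.28e-11; [OH⁻] = √(Kb × [A⁻]) = 1.5703e-06; pOH = 5.80; pH = 14 - pOH = 8.20.

V = 75.0 mL, pH = 8.20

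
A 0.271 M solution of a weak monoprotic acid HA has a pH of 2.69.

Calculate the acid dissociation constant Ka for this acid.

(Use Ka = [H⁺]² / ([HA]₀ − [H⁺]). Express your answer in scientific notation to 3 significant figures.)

[H⁺] = 10^(−pH) = 10^(−2.69) = 2.042e-03 M. For HA ⇌ H⁺ + A⁻, Ka = [H⁺][A⁻]/[HA] = [H⁺]² / ([HA]₀ − [H⁺]) = (2.042e-03)² / (0.271 − 2.042e-03) = 1.55e-05.

K_a = 1.55e-05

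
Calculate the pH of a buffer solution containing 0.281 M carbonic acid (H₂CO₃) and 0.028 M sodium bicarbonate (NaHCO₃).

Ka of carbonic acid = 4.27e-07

pKa = -log(4.27e-07) = 6.37. pH = pKa + log([A⁻]/[HA]) = 6.37 + log(0.028/0.281)

pH = 5.37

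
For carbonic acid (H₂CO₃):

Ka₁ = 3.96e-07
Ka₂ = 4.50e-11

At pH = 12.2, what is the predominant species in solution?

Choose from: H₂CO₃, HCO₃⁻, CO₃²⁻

pKa₁ = 6.40, pKa₂ = 10.35. For a polyprotic acid the predominant species crosses at each pKa: below pKa_n the protonated form dominates, above it the deprotonated form does. At pH = 12.2, the predominant species is CO₃²⁻.

CO₃²⁻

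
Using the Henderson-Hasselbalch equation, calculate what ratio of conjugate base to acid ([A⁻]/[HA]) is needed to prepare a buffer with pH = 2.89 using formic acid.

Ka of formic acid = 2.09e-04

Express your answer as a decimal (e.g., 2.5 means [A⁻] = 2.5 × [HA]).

pKa = -log(2.09e-04) = 3.6799. pH = pKa + log([A⁻]/[HA]), so log([A⁻]/[HA]) = pH − pKa = 2.89 − 3.6799 = -0.7899. [A⁻]/[HA] = 10^(-0.7899) = 0.162

[A⁻]/[HA] = 0.162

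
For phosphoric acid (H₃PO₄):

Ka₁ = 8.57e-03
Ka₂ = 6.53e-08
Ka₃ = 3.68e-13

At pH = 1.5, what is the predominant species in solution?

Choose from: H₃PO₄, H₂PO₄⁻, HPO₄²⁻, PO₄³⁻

pKa₁ = 2.07, pKa₂ = 7.19, pKa₃ = 12.43. For a polyprotic acid the predominant species crosses at each pKa: below pKa_n the protonated form dominates, above it the deprotonated form does. At pH = 1.5, the predominant species is H₃PO₄.

H₃PO₄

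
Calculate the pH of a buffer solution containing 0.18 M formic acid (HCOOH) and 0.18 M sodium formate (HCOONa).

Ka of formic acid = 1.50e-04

pKa = -log(1.50e-04) = 3.82. pH = pKa + log([A⁻]/[HA]) = 3.82 + log(0.18/0.18)

pH = 3.82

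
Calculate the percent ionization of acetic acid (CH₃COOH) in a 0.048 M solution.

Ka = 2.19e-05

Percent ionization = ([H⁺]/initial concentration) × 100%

Using Ka equilibrium: x² + Ka×x - Ka×C = 0. Solving: [H⁺] = 1.0144e-03. Percent = (1.0144e-03/0.048) × 100

Percent ionization = 2.11%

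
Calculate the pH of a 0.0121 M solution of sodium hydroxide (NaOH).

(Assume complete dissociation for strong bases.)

[OH⁻] = 0.0121 M for strong base. pOH = -log[OH⁻] = 1.92, pH = 14 - pOH

pH = 12.08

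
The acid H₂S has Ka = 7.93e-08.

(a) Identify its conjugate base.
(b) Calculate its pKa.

(a) The conjugate base is formed by removing one H⁺ from H₂S, giving HS⁻. (b) pKa = -log(Ka) = -log(7.93e-08) = 7.10.

Conjugate base: HS⁻; pK_a = 7.10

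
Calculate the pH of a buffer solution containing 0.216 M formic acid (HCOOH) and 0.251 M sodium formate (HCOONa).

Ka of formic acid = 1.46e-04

pKa = -log(1.46e-04) = 3.84. pH = pKa + log([A⁻]/[HA]) = 3.84 + log(0.251/0.216)

pH = 3.90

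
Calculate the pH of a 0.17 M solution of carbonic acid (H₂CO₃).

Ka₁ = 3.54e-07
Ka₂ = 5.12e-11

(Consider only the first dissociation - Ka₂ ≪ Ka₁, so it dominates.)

First dissociation dominates. From Ka₁ = [H⁺][HA⁻]/[H₂A], x² + Ka₁·x − Ka₁·C = 0 with C = 0.17 M and Ka₁ = 3.54e-07. Solving: [H⁺] = (−Ka₁ + √(Ka₁² + 4·Ka₁·C)) / 2 = 2.4514e-04 M. pH = -log(2.4514e-04) = 3.61.

pH = 3.61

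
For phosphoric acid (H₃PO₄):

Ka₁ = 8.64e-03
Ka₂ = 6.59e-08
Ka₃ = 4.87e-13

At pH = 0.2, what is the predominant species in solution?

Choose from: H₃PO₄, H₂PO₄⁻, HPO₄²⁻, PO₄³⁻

pKa₁ = 2.06, pKa₂ = 7.18, pKa₃ = 12.31. For a polyprotic acid the predominant species crosses at each pKa: below pKa_n the protonated form dominates, above it the deprotonated form does. At pH = 0.2, the predominant species is H₃PO₄.

H₃PO₄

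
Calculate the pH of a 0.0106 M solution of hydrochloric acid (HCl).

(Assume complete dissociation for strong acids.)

[H⁺] = 0.0106 M for strong acid. pH = -log[H⁺] = -log(0.0106)

pH = 1.97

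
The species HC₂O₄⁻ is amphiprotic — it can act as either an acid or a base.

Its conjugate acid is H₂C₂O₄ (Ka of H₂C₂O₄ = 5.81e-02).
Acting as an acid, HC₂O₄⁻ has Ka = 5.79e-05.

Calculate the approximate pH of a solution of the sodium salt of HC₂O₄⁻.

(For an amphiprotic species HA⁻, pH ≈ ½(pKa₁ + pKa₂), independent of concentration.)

pKa₁ = -log(5.81e-02) = 1.24; pKa₂ = -log(5.79e-05) = 4.24. For an amphiprotic species, pH ≈ ½(pKa₁ + pKa₂) = ½(1.24 + 4.24) = 2.74.

pH = 2.74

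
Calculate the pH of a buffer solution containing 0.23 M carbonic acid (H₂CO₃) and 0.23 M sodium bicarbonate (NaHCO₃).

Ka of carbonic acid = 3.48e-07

pKa = -log(3.48e-07) = 6.46. pH = pKa + log([A⁻]/[HA]) = 6.46 + log(0.23/0.23)

pH = 6.46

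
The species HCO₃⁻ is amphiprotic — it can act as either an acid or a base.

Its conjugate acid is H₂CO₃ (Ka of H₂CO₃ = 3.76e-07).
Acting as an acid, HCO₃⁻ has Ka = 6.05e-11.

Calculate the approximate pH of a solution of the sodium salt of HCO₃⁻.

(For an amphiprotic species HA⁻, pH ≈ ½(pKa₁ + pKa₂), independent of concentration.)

pKa₁ = -log(3.76e-07) = 6.42; pKa₂ = -log(6.05e-11) = 10.22. For an amphiprotic species, pH ≈ ½(pKa₁ + pKa₂) = ½(6.42 + 10.22) = 8.32.

pH = 8.32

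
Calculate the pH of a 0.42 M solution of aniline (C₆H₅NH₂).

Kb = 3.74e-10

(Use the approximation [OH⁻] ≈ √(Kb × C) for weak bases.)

[OH⁻] = √(Kb × C) = √(3.74e-10 × 0.42) = 1.2533e-05. pOH = 4.90, pH = 14 - pOH

pH = 9.10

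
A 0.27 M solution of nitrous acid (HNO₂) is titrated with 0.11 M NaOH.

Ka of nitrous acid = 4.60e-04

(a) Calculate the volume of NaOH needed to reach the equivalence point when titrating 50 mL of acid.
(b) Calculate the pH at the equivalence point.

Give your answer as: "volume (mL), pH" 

moles acid = 0.27 × 50/1000 = 0.0135 mol; V_base = moles/0.11 × 1000 = 122.7 mL. At equivalence only the conjugate base is present: [A⁻] = 0.0135/0.173 = 7.8158e-02 M. Kb = Kw/Ka = 2.17e-11; [OH⁻] = √(Kb × [A⁻]) = 1.3035e-06; pOH = 5.88; pH = 14 - pOH = 8.12.

V = 122.7 mL, pH = 8.12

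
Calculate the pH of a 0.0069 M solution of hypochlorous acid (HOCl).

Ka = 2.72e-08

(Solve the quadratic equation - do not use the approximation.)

x² + Ka×x - Ka×C = 0. Using quadratic formula: [H⁺] = 1.3686e-05

pH = 4.86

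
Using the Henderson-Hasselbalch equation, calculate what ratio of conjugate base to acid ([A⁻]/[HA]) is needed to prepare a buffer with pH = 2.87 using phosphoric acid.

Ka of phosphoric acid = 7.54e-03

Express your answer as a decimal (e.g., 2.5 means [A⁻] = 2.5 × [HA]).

pKa = -log(7.54e-03) = 2.1226. pH = pKa + log([A⁻]/[HA]), so log([A⁻]/[HA]) = pH − pKa = 2.87 − 2.1226 = 0.7474. [A⁻]/[HA] = 10^(0.7474) = 5.59

[A⁻]/[HA] = 5.59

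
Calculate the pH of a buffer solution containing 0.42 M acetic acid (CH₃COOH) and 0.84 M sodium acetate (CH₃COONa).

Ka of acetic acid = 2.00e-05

pKa = -log(2.00e-05) = 4.70. pH = pKa + log([A⁻]/[HA]) = 4.70 + log(0.84/0.42)

pH = 5.00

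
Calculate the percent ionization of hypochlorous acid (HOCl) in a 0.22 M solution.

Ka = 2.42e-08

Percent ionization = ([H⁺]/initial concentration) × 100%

Using Ka equilibrium: x² + Ka×x - Ka×C = 0. Solving: [H⁺] = 7.2954e-05. Percent = (7.2954e-05/0.22) × 100

Percent ionization = 0.0332%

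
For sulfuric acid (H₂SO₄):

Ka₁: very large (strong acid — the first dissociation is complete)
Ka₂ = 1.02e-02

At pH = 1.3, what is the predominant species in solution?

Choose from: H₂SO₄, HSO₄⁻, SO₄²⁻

The first dissociation is complete, so H₂SO₄ itself is never the predominant species in water; pKa₂ = -log(1.02e-02) = 1.99. For a polyprotic acid the predominant species crosses at each pKa: below pKa_n the protonated form dominates, above it the deprotonated form does. At pH = 1.3, the predominant species is HSO₄⁻.

HSO₄⁻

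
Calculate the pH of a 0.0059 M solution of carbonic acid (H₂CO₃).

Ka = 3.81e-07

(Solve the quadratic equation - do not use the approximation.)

x² + Ka×x - Ka×C = 0. Using quadratic formula: [H⁺] = 4.7222e-05

pH = 4.33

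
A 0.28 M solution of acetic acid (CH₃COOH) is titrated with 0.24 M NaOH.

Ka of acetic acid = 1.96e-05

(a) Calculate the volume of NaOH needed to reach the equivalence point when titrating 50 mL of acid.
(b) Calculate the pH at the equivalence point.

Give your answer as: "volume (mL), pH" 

moles acid = 0.28 × 50/1000 = 0.014 mol; V_base = moles/0.24 × 1000 = 58.3 mL. At equivalence only the conjugate base is present: [A⁻] = 0.014/0.108 = 1.2923e-01 M. Kb = Kw/Ka = 5.10e-10; [OH⁻] = √(Kb × [A⁻]) = 8.1200e-06; pOH = 5.09; pH = 14 - pOH = 8.91.

V = 58.3 mL, pH = 8.91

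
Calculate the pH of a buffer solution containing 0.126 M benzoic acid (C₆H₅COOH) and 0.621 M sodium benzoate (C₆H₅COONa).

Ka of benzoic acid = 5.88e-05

pKa = -log(5.88e-05) = 4.23. pH = pKa + log([A⁻]/[HA]) = 4.23 + log(0.621/0.126)

pH = 4.92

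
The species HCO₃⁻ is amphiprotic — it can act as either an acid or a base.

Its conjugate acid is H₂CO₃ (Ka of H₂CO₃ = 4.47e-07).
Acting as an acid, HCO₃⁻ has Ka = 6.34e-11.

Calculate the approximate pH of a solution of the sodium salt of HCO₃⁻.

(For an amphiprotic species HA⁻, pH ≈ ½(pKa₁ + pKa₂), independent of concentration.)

pKa₁ = -log(4.47e-07) = 6.35; pKa₂ = -log(6.34e-11) = 10.20. For an amphiprotic species, pH ≈ ½(pKa₁ + pKa₂) = ½(6.35 + 10.20) = 8.27.

pH = 8.27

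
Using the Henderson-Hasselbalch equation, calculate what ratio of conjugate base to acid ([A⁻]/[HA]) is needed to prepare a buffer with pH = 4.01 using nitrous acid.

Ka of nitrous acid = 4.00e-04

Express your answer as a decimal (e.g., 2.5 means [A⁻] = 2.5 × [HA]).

pKa = -log(4.00e-04) = 3.3979. pH = pKa + log([A⁻]/[HA]), so log([A⁻]/[HA]) = pH − pKa = 4.01 − 3.3979 = 0.6121. [A⁻]/[HA] = 10^(0.6121) = 4.09

[A⁻]/[HA] = 4.09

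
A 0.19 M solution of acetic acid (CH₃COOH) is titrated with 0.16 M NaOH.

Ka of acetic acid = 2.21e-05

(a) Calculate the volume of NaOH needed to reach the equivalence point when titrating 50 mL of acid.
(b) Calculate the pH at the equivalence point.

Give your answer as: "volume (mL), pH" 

moles acid = 0.19 × 50/1000 = 0.0095 mol; V_base = moles/0.16 × 1000 = 59.4 mL. At equivalence only the conjugate base is present: [A⁻] = 0.0095/0.109 = 8.6857e-02 M. Kb = Kw/Ka = 4.52e-10; [OH⁻] = √(Kb × [A⁻]) = 6.2691e-06; pOH = 5.20; pH = 14 - pOH = 8.80.

V = 59.4 mL, pH = 8.80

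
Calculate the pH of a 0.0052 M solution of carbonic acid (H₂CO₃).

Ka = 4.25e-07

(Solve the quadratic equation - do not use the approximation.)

x² + Ka×x - Ka×C = 0. Using quadratic formula: [H⁺] = 4.6799e-05

pH = 4.33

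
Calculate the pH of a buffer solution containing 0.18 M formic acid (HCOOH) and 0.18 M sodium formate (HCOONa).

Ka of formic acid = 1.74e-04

pKa = -log(1.74e-04) = 3.76. pH = pKa + log([A⁻]/[HA]) = 3.76 + log(0.18/0.18)

pH = 3.76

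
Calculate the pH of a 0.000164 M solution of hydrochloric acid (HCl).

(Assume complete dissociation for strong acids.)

[H⁺] = 0.000164 M for strong acid. pH = -log[H⁺] = -log(0.000164)

pH = 3.79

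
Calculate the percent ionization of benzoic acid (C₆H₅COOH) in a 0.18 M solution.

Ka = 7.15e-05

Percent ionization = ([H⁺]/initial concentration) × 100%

Using Ka equilibrium: x² + Ka×x - Ka×C = 0. Solving: [H⁺] = 3.5519e-03. Percent = (3.5519e-03/0.18) × 100

Percent ionization = 1.97%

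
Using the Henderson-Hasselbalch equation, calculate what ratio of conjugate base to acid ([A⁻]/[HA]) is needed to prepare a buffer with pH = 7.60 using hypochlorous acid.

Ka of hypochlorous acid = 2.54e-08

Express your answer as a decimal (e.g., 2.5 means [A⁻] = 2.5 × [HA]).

pKa = -log(2.54e-08) = 7.5952. pH = pKa + log([A⁻]/[HA]), so log([A⁻]/[HA]) = pH − pKa = 7.60 − 7.5952 = 0.0048. [A⁻]/[HA] = 10^(0.0048) = 1.01

[A⁻]/[HA] = 1.01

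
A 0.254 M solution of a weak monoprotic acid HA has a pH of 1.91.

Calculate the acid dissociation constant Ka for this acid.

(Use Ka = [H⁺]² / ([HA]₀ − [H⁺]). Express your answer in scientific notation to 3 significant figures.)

[H⁺] = 10^(−pH) = 10^(−1.91) = 1.230e-02 M. For HA ⇌ H⁺ + A⁻, Ka = [H⁺][A⁻]/[HA] = [H⁺]² / ([HA]₀ − [H⁺]) = (1.230e-02)² / (0.254 − 1.230e-02) = 6.26e-04.

K_a = 6.26e-04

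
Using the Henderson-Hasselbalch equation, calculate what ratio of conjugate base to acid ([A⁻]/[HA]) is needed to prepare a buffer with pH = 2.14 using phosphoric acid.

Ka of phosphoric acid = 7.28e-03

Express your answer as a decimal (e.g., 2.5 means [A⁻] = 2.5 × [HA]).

pKa = -log(7.28e-03) = 2.1379. pH = pKa + log([A⁻]/[HA]), so log([A⁻]/[HA]) = pH − pKa = 2.14 − 2.1379 = 0.0021. [A⁻]/[HA] = 10^(0.0021) = 1.00

[A⁻]/[HA] = 1.00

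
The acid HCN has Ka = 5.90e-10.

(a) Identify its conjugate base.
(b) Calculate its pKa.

(a) The conjugate base is formed by removing one H⁺ from HCN, giving CN⁻. (b) pKa = -log(Ka) = -log(5.90e-10) = 9.23.

Conjugate base: CN⁻; pK_a = 9.23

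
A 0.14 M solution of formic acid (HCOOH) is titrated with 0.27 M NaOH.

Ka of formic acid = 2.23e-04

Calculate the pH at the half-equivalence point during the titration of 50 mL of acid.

At half-equivalence [HA] = [A⁻], so Henderson-Hasselbalch gives pH = pKa = -log(2.23e-04) = 3.65.

pH = pKa = 3.65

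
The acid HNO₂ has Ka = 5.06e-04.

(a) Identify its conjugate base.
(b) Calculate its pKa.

(a) The conjugate base is formed by removing one H⁺ from HNO₂, giving NO₂⁻. (b) pKa = -log(Ka) = -log(5.06e-04) = 3.30.

Conjugate base: NO₂⁻; pK_a = 3.30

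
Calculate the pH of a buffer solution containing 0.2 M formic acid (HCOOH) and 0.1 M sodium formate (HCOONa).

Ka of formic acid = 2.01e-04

pKa = -log(2.01e-04) = 3.70. pH = pKa + log([A⁻]/[HA]) = 3.70 + log(0.1/0.2)

pH = 3.40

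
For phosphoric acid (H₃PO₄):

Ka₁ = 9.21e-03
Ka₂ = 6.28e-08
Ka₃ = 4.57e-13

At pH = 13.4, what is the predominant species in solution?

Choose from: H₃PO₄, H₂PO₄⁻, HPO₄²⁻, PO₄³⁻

pKa₁ = 2.04, pKa₂ = 7.20, pKa₃ = 12.34. For a polyprotic acid the predominant species crosses at each pKa: below pKa_n the protonated form dominates, above it the deprotonated form does. At pH = 13.4, the predominant species is PO₄³⁻.

PO₄³⁻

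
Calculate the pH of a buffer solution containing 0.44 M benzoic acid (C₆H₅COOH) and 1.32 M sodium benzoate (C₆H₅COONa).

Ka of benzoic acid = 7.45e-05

pKa = -log(7.45e-05) = 4.13. pH = pKa + log([A⁻]/[HA]) = 4.13 + log(1.32/0.44)

pH = 4.60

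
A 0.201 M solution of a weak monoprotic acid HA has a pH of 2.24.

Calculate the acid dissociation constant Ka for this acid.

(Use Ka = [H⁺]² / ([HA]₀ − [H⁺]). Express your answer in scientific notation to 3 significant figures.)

[H⁺] = 10^(−pH) = 10^(−2.24) = 5.754e-03 M. For HA ⇌ H⁺ + A⁻, Ka = [H⁺][A⁻]/[HA] = [H⁺]² / ([HA]₀ − [H⁺]) = (5.754e-03)² / (0.201 − 5.754e-03) = 1.70e-04.

K_a = 1.70e-04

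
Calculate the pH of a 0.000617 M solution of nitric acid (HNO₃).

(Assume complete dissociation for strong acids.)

[H⁺] = 0.000617 M for strong acid. pH = -log[H⁺] = -log(0.000617)

pH = 3.21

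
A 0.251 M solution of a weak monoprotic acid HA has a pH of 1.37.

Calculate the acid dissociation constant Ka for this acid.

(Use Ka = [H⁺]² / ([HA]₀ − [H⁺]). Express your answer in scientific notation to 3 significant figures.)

[H⁺] = 10^(−pH) = 10^(−1.37) = 4.266e-02 M. For HA ⇌ H⁺ + A⁻, Ka = [H⁺][A⁻]/[HA] = [H⁺]² / ([HA]₀ − [H⁺]) = (4.266e-02)² / (0.251 − 4.266e-02) = 8.73e-03.

K_a = 8.73e-03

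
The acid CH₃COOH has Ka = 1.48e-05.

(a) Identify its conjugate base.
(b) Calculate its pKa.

(a) The conjugate base is formed by removing one H⁺ from CH₃COOH, giving CH₃COO⁻. (b) pKa = -log(Ka) = -log(1.48e-05) = 4.83.

Conjugate base: CH₃COO⁻; pK_a = 4.83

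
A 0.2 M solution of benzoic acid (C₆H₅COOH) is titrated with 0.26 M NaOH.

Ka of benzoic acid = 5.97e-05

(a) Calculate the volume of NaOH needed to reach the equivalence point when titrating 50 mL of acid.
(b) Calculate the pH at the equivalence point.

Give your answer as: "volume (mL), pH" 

moles acid = 0.2 × 50/1000 = 0.01 mol; V_base = moles/0.26 × 1000 = 38.5 mL. At equivalence only the conjugate base is present: [A⁻] = 0.01/0.088 = 1.1304e-01 M. Kb = Kw/Ka = 1.68e-10; [OH⁻] = √(Kb × [A⁻]) = 4.3515e-06; pOH = 5.36; pH = 14 - pOH = 8.64.

V = 38.5 mL, pH = 8.64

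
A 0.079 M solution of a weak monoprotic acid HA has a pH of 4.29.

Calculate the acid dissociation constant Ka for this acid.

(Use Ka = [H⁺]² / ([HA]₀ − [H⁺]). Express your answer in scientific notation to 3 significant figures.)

[H⁺] = 10^(−pH) = 10^(−4.29) = 5.129e-05 M. For HA ⇌ H⁺ + A⁻, Ka = [H⁺][A⁻]/[HA] = [H⁺]² / ([HA]₀ − [H⁺]) = (5.129e-05)² / (0.079 − 5.129e-05) = 3.33e-08.

K_a = 3.33e-08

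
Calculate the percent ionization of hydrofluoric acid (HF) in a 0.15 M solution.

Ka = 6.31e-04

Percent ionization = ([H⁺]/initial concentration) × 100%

Using Ka equilibrium: x² + Ka×x - Ka×C = 0. Solving: [H⁺] = 9.4184e-03. Percent = (9.4184e-03/0.15) × 100

Percent ionization = 6.28%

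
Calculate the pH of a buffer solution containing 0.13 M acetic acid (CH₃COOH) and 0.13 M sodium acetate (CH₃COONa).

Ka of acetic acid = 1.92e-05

pKa = -log(1.92e-05) = 4.72. pH = pKa + log([A⁻]/[HA]) = 4.72 + log(0.13/0.13)

pH = 4.72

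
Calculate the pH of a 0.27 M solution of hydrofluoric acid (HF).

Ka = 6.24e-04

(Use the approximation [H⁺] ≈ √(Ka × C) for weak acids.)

[H⁺] = √(Ka × C) = √(6.24e-04 × 0.27) = 1.2980e-02. pH = -log(1.2980e-02)

pH = 1.89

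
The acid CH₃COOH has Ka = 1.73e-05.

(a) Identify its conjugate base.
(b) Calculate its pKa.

(a) The conjugate base is formed by removing one H⁺ from CH₃COOH, giving CH₃COO⁻. (b) pKa = -log(Ka) = -log(1.73e-05) = 4.76.

Conjugate base: CH₃COO⁻; pK_a = 4.76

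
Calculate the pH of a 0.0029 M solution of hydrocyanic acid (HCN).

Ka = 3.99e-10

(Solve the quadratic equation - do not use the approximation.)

x² + Ka×x - Ka×C = 0. Using quadratic formula: [H⁺] = 1.0755e-06

pH = 5.97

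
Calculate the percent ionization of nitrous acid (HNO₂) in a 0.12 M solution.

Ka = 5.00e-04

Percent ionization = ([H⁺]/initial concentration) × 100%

Using Ka equilibrium: x² + Ka×x - Ka×C = 0. Solving: [H⁺] = 7.5000e-03. Percent = (7.5000e-03/0.12) × 100

Percent ionization = 6.25%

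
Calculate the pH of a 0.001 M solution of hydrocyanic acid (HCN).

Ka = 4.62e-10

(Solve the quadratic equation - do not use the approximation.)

x² + Ka×x - Ka×C = 0. Using quadratic formula: [H⁺] = 6.7947e-07

pH = 6.17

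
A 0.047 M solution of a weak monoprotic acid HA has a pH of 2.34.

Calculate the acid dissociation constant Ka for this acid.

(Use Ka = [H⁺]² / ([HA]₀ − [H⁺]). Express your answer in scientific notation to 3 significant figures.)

[H⁺] = 10^(−pH) = 10^(−2.34) = 4.571e-03 M. For HA ⇌ H⁺ + A⁻, Ka = [H⁺][A⁻]/[HA] = [H⁺]² / ([HA]₀ − [H⁺]) = (4.571e-03)² / (0.047 − 4.571e-03) = 4.92e-04.

K_a = 4.92e-04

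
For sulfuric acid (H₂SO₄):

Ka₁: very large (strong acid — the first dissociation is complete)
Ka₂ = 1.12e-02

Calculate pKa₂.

pKa₂ = -log(Ka₂) = -log(1.12e-02) = 1.95.

pK_{a2} = 1.95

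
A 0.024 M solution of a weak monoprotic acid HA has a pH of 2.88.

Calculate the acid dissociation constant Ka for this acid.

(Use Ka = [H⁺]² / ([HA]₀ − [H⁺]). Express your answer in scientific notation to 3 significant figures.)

[H⁺] = 10^(−pH) = 10^(−2.88) = 1.318e-03 M. For HA ⇌ H⁺ + A⁻, Ka = [H⁺][A⁻]/[HA] = [H⁺]² / ([HA]₀ − [H⁺]) = (1.318e-03)² / (0.024 − 1.318e-03) = 7.66e-05.

K_a = 7.66e-05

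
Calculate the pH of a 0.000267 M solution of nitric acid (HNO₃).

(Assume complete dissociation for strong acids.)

[H⁺] = 0.000267 M for strong acid. pH = -log[H⁺] = -log(0.000267)

pH = 3.57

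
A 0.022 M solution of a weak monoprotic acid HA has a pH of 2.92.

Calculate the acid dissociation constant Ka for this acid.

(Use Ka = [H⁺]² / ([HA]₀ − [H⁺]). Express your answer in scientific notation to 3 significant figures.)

[H⁺] = 10^(−pH) = 10^(−2.92) = 1.202e-03 M. For HA ⇌ H⁺ + A⁻, Ka = [H⁺][A⁻]/[HA] = [H⁺]² / ([HA]₀ − [H⁺]) = (1.202e-03)² / (0.022 − 1.202e-03) = 6.95e-05.

K_a = 6.95e-05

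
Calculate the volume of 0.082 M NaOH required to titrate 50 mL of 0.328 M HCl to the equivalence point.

At equivalence: moles acid = moles base. moles HCl = 0.328 × 50/1000 = 0.0164 mol. V_base = moles / 0.082 × 1000 = 200.0 mL.

V_{base} = 200.0 mL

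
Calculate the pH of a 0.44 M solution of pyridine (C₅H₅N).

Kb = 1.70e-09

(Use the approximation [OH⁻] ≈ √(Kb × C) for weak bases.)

[OH⁻] = √(Kb × C) = √(1.70e-09 × 0.44) = 2.7350e-05. pOH = 4.56, pH = 14 - pOH

pH = 9.44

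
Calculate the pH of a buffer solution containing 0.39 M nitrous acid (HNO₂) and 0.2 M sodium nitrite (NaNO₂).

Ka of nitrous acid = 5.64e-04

pKa = -log(5.64e-04) = 3.25. pH = pKa + log([A⁻]/[HA]) = 3.25 + log(0.2/0.39)

pH = 2.96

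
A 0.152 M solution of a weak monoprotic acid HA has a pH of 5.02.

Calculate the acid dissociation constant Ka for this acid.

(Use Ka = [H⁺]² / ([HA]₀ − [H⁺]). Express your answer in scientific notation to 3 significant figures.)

[H⁺] = 10^(−pH) = 10^(−5.02) = 9.550e-06 M. For HA ⇌ H⁺ + A⁻, Ka = [H⁺][A⁻]/[HA] = [H⁺]² / ([HA]₀ − [H⁺]) = (9.550e-06)² / (0.152 − 9.550e-06) = 6.00e-10.

K_a = 6.00e-10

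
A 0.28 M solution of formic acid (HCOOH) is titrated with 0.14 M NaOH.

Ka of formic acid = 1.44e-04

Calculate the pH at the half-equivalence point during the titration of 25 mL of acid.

At half-equivalence [HA] = [A⁻], so Henderson-Hasselbalch gives pH = pKa = -log(1.44e-04) = 3.84.

pH = pKa = 3.84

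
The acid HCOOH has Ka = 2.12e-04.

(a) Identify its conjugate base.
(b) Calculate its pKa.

(a) The conjugate base is formed by removing one H⁺ from HCOOH, giving HCOO⁻. (b) pKa = -log(Ka) = -log(2.12e-04) = 3.67.

Conjugate base: HCOO⁻; pK_a = 3.67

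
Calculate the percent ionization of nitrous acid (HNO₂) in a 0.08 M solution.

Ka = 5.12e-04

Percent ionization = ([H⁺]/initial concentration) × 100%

Using Ka equilibrium: x² + Ka×x - Ka×C = 0. Solving: [H⁺] = 6.1491e-03. Percent = (6.1491e-03/0.08) × 100

Percent ionization = 7.69%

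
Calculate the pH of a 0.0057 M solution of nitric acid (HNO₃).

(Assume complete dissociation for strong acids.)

[H⁺] = 0.0057 M for strong acid. pH = -log[H⁺] = -log(0.0057)

pH = 2.24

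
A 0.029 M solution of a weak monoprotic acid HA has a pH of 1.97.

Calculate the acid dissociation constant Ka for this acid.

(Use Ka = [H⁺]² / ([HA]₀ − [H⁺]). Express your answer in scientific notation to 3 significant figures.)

[H⁺] = 10^(−pH) = 10^(−1.97) = 1.072e-02 M. For HA ⇌ H⁺ + A⁻, Ka = [H⁺][A⁻]/[HA] = [H⁺]² / ([HA]₀ − [H⁺]) = (1.072e-02)² / (0.029 − 1.072e-02) = 6.28e-03.

K_a = 6.28e-03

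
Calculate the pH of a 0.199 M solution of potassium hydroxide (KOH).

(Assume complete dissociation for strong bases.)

[OH⁻] = 0.199 M for strong base. pOH = -log[OH⁻] = 0.70, pH = 14 - pOH

pH = 13.30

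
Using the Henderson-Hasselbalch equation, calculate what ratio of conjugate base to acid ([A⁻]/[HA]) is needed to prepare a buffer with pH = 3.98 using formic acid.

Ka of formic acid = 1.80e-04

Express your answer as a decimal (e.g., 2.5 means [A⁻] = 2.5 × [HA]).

pKa = -log(1.80e-04) = 3.7447. pH = pKa + log([A⁻]/[HA]), so log([A⁻]/[HA]) = pH − pKa = 3.98 − 3.7447 = 0.2353. [A⁻]/[HA] = 10^(0.2353) = 1.72

[A⁻]/[HA] = 1.72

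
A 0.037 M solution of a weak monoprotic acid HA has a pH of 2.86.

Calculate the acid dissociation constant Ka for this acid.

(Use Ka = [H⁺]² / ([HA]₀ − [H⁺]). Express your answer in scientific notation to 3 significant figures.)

[H⁺] = 10^(−pH) = 10^(−2.86) = 1.380e-03 M. For HA ⇌ H⁺ + A⁻, Ka = [H⁺][A⁻]/[HA] = [H⁺]² / ([HA]₀ − [H⁺]) = (1.380e-03)² / (0.037 − 1.380e-03) = 5.35e-05.

K_a = 5.35e-05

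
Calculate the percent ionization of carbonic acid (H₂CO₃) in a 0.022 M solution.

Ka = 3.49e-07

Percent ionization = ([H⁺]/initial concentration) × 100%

Using Ka equilibrium: x² + Ka×x - Ka×C = 0. Solving: [H⁺] = 8.7450e-05. Percent = (8.7450e-05/0.022) × 100

Percent ionization = 0.397%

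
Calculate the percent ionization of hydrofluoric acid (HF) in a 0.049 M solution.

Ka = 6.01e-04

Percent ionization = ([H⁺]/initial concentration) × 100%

Using Ka equilibrium: x² + Ka×x - Ka×C = 0. Solving: [H⁺] = 5.1345e-03. Percent = (5.1345e-03/0.049) × 100

Percent ionization = 10.5%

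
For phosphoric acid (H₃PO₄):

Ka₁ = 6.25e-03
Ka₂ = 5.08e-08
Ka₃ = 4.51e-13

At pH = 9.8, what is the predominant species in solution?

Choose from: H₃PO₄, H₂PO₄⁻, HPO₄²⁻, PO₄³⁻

pKa₁ = 2.20, pKa₂ = 7.29, pKa₃ = 12.35. For a polyprotic acid the predominant species crosses at each pKa: below pKa_n the protonated form dominates, above it the deprotonated form does. At pH = 9.8, the predominant species is HPO₄²⁻.

HPO₄²⁻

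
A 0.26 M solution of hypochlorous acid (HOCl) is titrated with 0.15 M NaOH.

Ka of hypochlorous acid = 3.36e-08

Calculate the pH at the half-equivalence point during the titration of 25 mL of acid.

At half-equivalence [HA] = [A⁻], so Henderson-Hasselbalch gives pH = pKa = -log(3.36e-08) = 7.47.

pH = pKa = 7.47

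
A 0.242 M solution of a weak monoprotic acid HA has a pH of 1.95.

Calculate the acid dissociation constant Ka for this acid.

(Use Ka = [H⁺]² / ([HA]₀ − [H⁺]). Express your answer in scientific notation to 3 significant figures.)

[H⁺] = 10^(−pH) = 10^(−1.95) = 1.122e-02 M. For HA ⇌ H⁺ + A⁻, Ka = [H⁺][A⁻]/[HA] = [H⁺]² / ([HA]₀ − [H⁺]) = (1.122e-02)² / (0.242 − 1.122e-02) = 5.46e-04.

K_a = 5.46e-04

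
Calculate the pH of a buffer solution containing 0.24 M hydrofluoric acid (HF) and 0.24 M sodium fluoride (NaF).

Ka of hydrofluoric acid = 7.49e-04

pKa = -log(7.49e-04) = 3.13. pH = pKa + log([A⁻]/[HA]) = 3.13 + log(0.24/0.24)

pH = 3.13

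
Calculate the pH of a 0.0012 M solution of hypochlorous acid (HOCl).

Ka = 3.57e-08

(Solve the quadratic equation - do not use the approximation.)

x² + Ka×x - Ka×C = 0. Using quadratic formula: [H⁺] = 6.5274e-06

pH = 5.19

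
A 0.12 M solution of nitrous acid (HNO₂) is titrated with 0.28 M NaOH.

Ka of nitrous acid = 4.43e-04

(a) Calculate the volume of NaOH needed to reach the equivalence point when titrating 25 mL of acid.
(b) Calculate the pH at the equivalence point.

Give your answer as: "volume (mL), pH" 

moles acid = 0.12 × 25/1000 = 0.003 mol; V_base = moles/0.28 × 1000 = 10.7 mL. At equivalence only the conjugate base is present: [A⁻] = 0.003/0.036 = 8.4000e-02 M. Kb = Kw/Ka = 2.26e-11; [OH⁻] = √(Kb × [A⁻]) = 1.3770e-06; pOH = 5.86; pH = 14 - pOH = 8.14.

V = 10.7 mL, pH = 8.14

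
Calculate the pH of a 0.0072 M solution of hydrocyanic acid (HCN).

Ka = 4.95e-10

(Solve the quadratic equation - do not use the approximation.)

x² + Ka×x - Ka×C = 0. Using quadratic formula: [H⁺] = 1.8876e-06

pH = 5.72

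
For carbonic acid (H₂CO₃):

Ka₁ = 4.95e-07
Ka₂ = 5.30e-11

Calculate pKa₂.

pKa₂ = -log(Ka₂) = -log(5.30e-11) = 10.28.

pK_{a2} = 10.28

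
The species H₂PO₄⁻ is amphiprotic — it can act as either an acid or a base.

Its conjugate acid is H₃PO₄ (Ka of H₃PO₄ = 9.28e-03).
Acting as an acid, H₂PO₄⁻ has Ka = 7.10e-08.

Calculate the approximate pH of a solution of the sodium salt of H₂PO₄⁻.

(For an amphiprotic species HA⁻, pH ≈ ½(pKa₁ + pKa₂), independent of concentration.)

pKa₁ = -log(9.28e-03) = 2.03; pKa₂ = -log(7.10e-08) = 7.15. For an amphiprotic species, pH ≈ ½(pKa₁ + pKa₂) = ½(2.03 + 7.15) = 4.59.

pH = 4.59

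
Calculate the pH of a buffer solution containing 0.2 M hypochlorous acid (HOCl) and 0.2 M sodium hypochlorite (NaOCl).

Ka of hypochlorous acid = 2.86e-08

pKa = -log(2.86e-08) = 7.54. pH = pKa + log([A⁻]/[HA]) = 7.54 + log(0.2/0.2)

pH = 7.54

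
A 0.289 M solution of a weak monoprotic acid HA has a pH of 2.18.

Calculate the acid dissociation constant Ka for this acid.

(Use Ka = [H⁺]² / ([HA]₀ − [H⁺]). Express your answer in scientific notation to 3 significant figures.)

[H⁺] = 10^(−pH) = 10^(−2.18) = 6.607e-03 M. For HA ⇌ H⁺ + A⁻, Ka = [H⁺][A⁻]/[HA] = [H⁺]² / ([HA]₀ − [H⁺]) = (6.607e-03)² / (0.289 − 6.607e-03) = 1.55e-04.

K_a = 1.55e-04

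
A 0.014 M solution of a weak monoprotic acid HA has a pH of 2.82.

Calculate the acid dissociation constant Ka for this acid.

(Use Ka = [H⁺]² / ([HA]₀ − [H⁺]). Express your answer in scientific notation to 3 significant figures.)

[H⁺] = 10^(−pH) = 10^(−2.82) = 1.514e-03 M. For HA ⇌ H⁺ + A⁻, Ka = [H⁺][A⁻]/[HA] = [H⁺]² / ([HA]₀ − [H⁺]) = (1.514e-03)² / (0.014 − 1.514e-03) = 1.83e-04.

K_a = 1.83e-04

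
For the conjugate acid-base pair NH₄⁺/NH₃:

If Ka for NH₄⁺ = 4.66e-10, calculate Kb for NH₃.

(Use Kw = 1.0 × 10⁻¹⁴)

For a conjugate pair Ka × Kb = Kw, so Kb = Kw/Ka = 1.0 × 10⁻¹⁴ / 4.66e-10 = 2.15e-05.

K_b = 2.15e-05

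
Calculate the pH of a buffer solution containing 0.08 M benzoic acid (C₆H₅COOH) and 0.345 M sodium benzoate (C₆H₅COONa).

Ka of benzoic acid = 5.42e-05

pKa = -log(5.42e-05) = 4.27. pH = pKa + log([A⁻]/[HA]) = 4.27 + log(0.345/0.08)

pH = 4.90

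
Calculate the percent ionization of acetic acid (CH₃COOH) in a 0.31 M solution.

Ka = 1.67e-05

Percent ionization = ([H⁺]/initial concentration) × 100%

Using Ka equilibrium: x² + Ka×x - Ka×C = 0. Solving: [H⁺] = 2.2670e-03. Percent = (2.2670e-03/0.31) × 100

Percent ionization = 0.731%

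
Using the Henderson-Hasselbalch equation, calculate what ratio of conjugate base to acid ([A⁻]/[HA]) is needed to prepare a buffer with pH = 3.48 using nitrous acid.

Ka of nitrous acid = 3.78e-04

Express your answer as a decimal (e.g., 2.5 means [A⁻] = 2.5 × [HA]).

pKa = -log(3.78e-04) = 3.4225. pH = pKa + log([A⁻]/[HA]), so log([A⁻]/[HA]) = pH − pKa = 3.48 − 3.4225 = 0.0575. [A⁻]/[HA] = 10^(0.0575) = 1.14

[A⁻]/[HA] = 1.14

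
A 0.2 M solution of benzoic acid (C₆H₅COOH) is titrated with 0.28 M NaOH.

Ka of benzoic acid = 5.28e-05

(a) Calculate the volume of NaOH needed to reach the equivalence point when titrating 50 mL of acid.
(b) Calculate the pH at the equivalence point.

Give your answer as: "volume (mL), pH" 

moles acid = 0.2 × 50/1000 = 0.01 mol; V_base = moles/0.28 × 1000 = 35.7 mL. At equivalence only the conjugate base is present: [A⁻] = 0.01/0.086 = 1.1667e-01 M. Kb = Kw/Ka = 1.89e-10; [OH⁻] = √(Kb × [A⁻]) = 4.7006e-06; pOH = 5.33; pH = 14 - pOH = 8.67.

V = 35.7 mL, pH = 8.67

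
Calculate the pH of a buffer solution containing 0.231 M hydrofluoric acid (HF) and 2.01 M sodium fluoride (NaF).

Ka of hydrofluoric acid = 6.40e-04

pKa = -log(6.40e-04) = 3.19. pH = pKa + log([A⁻]/[HA]) = 3.19 + log(2.01/0.231)

pH = 4.13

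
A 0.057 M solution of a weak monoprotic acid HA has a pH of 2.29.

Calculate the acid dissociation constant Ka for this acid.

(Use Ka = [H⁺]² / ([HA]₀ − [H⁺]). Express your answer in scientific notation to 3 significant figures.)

[H⁺] = 10^(−pH) = 10^(−2.29) = 5.129e-03 M. For HA ⇌ H⁺ + A⁻, Ka = [H⁺][A⁻]/[HA] = [H⁺]² / ([HA]₀ − [H⁺]) = (5.129e-03)² / (0.057 − 5.129e-03) = 5.07e-04.

K_a = 5.07e-04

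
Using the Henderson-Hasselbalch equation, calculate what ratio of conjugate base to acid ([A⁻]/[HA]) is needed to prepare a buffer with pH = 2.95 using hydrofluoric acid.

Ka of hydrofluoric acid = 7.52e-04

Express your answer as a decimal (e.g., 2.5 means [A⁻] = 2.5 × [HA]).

pKa = -log(7.52e-04) = 3.1238. pH = pKa + log([A⁻]/[HA]), so log([A⁻]/[HA]) = pH − pKa = 2.95 − 3.1238 = -0.1738. [A⁻]/[HA] = 10^(-0.1738) = 0.670

[A⁻]/[HA] = 0.670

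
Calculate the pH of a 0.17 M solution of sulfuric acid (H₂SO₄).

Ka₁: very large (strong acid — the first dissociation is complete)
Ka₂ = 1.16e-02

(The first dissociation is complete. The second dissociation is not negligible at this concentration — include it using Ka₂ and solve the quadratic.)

First dissociation is complete: [H⁺]₀ = [HSO₄⁻]₀ = C = 0.17 M. Second dissociation HSO₄⁻ ⇌ H⁺ + SO₄²⁻: let x = [SO₄²⁻]. Ka₂ = (C + x)·x / (C − x) = 1.16e-02 → x² + (C + Ka₂)·x − Ka₂·C = 0 → x² + 0.18160·x − 1.972e-03 = 0. x = (−0.18160 + √(0.18160² + 4 × 1.972e-03)) / 2 = 1.0277e-02 M. [H⁺] = C + x = 0.17 + 1.0277e-02 = 1.8028e-01 M. pH = -log(1.8028e-01) = 0.74.

pH = 0.74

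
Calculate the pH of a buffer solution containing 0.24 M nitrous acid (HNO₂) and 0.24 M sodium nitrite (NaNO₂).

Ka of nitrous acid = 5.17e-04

pKa = -log(5.17e-04) = 3.29. pH = pKa + log([A⁻]/[HA]) = 3.29 + log(0.24/0.24)

pH = 3.29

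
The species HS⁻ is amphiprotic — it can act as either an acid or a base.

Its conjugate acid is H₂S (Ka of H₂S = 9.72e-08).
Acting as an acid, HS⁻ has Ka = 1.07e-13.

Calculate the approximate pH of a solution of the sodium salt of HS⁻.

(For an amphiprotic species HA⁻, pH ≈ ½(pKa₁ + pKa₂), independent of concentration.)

pKa₁ = -log(9.72e-08) = 7.01; pKa₂ = -log(1.07e-13) = 12.97. For an amphiprotic species, pH ≈ ½(pKa₁ + pKa₂) = ½(7.01 + 12.97) = 9.99.

pH = 9.99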